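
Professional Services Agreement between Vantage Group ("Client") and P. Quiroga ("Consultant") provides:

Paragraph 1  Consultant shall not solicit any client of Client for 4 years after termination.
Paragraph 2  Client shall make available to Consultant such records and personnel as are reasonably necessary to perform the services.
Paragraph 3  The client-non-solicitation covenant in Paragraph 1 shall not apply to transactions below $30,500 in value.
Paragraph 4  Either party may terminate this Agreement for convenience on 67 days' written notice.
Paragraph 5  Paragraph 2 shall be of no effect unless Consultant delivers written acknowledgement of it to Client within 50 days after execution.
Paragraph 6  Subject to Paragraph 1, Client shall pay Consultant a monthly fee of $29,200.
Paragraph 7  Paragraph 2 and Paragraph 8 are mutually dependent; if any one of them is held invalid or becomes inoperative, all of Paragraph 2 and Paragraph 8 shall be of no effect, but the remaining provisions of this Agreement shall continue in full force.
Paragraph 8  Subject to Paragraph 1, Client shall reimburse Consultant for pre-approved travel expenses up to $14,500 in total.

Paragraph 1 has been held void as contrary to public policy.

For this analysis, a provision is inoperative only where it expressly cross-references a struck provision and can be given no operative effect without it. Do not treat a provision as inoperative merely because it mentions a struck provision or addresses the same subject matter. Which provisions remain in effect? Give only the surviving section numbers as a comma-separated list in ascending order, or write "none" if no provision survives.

Paragraph 1 is struck. The whole of Paragraph 3 is the carve-out from the client-non-solicitation covenant, defined by reference to Paragraph 1, so Paragraph 3 cannot stand once Paragraph 1 is removed. Paragraph 6 mentions Paragraph 1 but its own obligation stands independently of Paragraph 1, so Paragraph 6 is not affected. Paragraph 8 mentions Paragraph 1 but its own obligation stands independently of Paragraph 1, so Paragraph 8 is not affected. Paragraph 7 ties Paragraph 2 and Paragraph 8 together, but none of those is affected here; the remaining provisions continue in force under Paragraph 7. The provisions still in force are Paragraph 2, Paragraph 4, Paragraph 5, Paragraph 6, Paragraph 7, and Paragraph 8.

2, 4, 5, 6, 7, 8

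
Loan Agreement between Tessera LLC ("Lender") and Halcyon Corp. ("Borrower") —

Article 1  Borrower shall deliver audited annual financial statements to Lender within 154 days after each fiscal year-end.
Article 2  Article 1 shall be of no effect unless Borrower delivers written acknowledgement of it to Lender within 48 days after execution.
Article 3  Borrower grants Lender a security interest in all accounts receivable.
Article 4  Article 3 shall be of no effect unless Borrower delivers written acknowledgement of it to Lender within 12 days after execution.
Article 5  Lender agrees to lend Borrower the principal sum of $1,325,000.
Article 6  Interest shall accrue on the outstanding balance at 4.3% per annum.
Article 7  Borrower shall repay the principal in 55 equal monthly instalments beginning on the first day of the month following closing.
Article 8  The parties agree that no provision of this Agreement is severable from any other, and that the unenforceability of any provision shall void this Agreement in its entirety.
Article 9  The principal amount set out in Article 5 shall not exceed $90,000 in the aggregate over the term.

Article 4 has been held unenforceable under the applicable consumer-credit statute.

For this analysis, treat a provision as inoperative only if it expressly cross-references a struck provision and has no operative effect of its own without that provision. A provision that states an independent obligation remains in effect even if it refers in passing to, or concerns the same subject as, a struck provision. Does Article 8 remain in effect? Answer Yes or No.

Article 4 is struck. Nothing else in the Agreement is defined by reference to Article 4. Article 8 provides that the Agreement is not severable, so the invalidity of any one provision voids the entire Agreement. No provision of the Agreement survives. Article 8 is among the inoperative provisions, so the answer is no.

No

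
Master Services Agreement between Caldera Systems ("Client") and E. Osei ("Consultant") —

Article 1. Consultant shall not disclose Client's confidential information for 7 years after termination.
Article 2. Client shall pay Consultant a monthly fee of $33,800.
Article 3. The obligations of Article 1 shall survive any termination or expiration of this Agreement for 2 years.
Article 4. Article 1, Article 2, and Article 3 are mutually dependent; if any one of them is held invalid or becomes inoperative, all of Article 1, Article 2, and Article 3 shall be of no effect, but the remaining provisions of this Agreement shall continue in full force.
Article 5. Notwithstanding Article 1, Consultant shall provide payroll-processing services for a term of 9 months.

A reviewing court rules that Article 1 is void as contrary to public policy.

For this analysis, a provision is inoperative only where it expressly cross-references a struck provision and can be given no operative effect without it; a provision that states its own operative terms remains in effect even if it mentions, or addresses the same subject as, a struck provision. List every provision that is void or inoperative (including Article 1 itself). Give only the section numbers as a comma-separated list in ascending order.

Article 1 is struck. The only function of Article 3 is the survival period for Article 1, so it cannot stand once Article 1 is removed. Although Article 5 refers to Article 1, its operative terms do not depend on Article 1, so it remains in effect. Article 4 declares Article 1, Article 2, and Article 3 mutually dependent; since one of them has fallen, all of them are of no effect. That brings down Article 2 as well. The remainder continues in force under Article 4. The provisions still in force are Article 4 and Article 5.

1, 2, 3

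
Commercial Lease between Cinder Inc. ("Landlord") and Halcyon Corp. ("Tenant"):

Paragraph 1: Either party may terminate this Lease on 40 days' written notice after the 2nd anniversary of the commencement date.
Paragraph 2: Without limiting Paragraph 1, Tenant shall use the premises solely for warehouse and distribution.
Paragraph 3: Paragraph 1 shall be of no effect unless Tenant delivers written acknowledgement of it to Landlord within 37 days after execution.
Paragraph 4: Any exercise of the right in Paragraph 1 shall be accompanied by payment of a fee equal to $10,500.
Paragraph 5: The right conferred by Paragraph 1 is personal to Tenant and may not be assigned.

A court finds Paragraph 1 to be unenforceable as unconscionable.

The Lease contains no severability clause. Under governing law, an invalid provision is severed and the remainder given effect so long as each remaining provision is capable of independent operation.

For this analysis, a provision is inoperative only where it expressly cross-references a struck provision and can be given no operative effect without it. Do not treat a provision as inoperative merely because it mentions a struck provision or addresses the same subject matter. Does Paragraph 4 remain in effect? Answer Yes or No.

No

Paragraph 1 is struck. Paragraph 3 operates only by reference to Paragraph 1, so it falls with Paragraph 1. Paragraph 4 operates only by reference to Paragraph 1, so it falls with Paragraph 1. Paragraph 5 operates only by reference to Paragraph 1, so it falls with Paragraph 1. Paragraph 2 mentions Paragraph 1 but its own obligation stands independently of Paragraph 1, so Paragraph 2 is not affected. With no severability clause, the stated default rule severs what cannot stand and enforces each remaining provision that can operate on its own. Only Paragraph 2 remains in effect. Paragraph 4 is among the inoperative provisions, so the answer is no.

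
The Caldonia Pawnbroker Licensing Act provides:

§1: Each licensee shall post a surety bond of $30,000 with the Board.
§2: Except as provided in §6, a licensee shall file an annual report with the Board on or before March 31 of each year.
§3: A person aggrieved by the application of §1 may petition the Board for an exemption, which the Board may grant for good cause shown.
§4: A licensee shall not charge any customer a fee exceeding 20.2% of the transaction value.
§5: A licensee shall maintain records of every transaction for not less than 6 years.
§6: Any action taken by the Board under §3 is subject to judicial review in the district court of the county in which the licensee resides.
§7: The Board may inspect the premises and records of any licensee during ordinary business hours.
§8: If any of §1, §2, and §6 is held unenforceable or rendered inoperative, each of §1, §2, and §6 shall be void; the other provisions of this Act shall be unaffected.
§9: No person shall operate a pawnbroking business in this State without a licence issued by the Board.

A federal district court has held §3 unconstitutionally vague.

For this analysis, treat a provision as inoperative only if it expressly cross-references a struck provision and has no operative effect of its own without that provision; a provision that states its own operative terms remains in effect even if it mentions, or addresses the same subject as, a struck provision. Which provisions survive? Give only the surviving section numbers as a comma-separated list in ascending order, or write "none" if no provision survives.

4, 5, 7, 8, 9

§3 is struck. §6 merely fixes the judicial-review right for §3; with §3 gone it has nothing to operate on and falls away. §8 declares §1, §2, and §6 mutually dependent; since one of them has fallen, all of them are of no effect. That brings down §1 and §2 as well. The remainder continues in force under §8. That leaves §4, §5, §7, §8, and §9 in effect.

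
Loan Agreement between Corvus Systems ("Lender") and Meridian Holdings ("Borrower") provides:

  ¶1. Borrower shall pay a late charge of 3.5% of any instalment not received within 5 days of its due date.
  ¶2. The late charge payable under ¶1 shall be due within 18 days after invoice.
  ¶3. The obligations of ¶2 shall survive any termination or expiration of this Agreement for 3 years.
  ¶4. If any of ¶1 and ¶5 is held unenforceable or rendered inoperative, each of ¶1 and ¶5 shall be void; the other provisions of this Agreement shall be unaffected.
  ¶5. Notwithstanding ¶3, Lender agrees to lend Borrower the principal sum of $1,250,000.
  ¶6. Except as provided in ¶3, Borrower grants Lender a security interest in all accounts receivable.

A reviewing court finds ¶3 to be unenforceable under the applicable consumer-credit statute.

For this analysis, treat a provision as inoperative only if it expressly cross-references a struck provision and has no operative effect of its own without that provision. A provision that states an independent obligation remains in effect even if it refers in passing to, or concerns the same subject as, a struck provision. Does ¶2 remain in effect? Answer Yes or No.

¶3 is struck. ¶5 mentions ¶3 but its own obligation stands independently of ¶3, so ¶5 is not affected. ¶6 mentions ¶3 but its own obligation stands independently of ¶3, so ¶6 is not affected. No other provision's operative terms depend on ¶3. ¶4 ties ¶1 and ¶5 together, but none of those is affected here; the remaining provisions continue in force under ¶4. ¶1, ¶2, ¶4, ¶5, and ¶6 remain in effect. ¶2 is among the surviving provisions, so the answer is yes.

Yes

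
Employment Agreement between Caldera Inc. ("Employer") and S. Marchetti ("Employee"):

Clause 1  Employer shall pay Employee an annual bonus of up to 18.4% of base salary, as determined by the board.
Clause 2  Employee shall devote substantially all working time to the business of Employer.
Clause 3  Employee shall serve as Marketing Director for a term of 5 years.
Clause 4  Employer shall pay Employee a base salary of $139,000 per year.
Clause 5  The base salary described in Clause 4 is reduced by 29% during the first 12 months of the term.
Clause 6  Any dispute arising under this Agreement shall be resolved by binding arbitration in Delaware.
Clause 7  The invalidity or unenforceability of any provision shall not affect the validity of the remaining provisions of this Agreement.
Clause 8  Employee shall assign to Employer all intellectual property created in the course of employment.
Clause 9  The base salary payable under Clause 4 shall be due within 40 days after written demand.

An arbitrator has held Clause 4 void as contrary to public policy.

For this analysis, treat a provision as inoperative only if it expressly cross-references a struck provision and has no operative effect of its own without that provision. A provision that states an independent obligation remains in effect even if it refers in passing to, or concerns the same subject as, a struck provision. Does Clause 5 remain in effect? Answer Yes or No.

Clause 4 is struck. The whole of Clause 5 is the introductory reduction to the base salary, defined by reference to Clause 4, so Clause 5 cannot stand once Clause 4 is removed. The whole of Clause 9 is the payment deadline for the base salary, defined by reference to Clause 4, so Clause 9 cannot stand once Clause 4 is removed. Under the severability clause in Clause 7, the remaining provisions continue in force. The provisions still in force are Clause 1, Clause 2, Clause 3, Clause 6, Clause 7, and Clause 8. Clause 5 is among the inoperative provisions, so the answer is no.

No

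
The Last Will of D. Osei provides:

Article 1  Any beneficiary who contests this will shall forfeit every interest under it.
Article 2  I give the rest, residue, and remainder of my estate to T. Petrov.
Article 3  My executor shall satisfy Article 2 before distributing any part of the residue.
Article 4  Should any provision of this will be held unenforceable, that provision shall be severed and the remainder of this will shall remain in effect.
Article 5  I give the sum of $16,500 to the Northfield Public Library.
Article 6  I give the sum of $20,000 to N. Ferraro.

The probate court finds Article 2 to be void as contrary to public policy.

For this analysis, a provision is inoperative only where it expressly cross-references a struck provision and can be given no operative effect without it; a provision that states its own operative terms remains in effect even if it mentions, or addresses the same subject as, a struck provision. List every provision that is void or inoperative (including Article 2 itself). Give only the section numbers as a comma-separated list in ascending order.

Article 2 is struck. Article 3 merely fixes the priority direction for Article 2; with Article 2 gone it has nothing to operate on and falls away. Article 4 is a severability clause and preserves every provision that can still be given independent effect. The provisions still in force are Article 1, Article 4, Article 5, and Article 6.

2, 3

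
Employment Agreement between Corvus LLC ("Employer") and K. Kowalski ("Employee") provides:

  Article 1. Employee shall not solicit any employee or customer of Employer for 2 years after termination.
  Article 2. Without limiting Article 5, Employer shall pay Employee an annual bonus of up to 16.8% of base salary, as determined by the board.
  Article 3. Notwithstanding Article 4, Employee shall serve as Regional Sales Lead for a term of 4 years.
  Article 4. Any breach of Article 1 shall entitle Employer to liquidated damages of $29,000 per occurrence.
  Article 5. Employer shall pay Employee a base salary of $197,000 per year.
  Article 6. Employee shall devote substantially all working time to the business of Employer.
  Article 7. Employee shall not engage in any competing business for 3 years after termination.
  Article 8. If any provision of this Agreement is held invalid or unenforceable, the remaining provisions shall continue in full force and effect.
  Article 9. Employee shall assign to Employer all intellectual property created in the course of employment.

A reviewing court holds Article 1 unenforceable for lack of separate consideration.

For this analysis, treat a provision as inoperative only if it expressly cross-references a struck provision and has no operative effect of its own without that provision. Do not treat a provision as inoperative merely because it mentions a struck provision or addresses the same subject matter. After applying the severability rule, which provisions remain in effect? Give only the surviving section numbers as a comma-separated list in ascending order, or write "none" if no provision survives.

Article 1 is struck. Article 4 does nothing except set the liquidated-damages amount by reference to Article 1; with Article 1 gone it has no independent effect and is inoperative. Although Article 3 refers to Article 4, its operative terms do not depend on Article 4, so it remains in effect. Under the severability clause in Article 8, the remaining provisions continue in force. Article 2, Article 3, Article 5, Article 6, Article 7, Article 8, and Article 9 remain in effect.

2, 3, 5, 6, 7, 8, 9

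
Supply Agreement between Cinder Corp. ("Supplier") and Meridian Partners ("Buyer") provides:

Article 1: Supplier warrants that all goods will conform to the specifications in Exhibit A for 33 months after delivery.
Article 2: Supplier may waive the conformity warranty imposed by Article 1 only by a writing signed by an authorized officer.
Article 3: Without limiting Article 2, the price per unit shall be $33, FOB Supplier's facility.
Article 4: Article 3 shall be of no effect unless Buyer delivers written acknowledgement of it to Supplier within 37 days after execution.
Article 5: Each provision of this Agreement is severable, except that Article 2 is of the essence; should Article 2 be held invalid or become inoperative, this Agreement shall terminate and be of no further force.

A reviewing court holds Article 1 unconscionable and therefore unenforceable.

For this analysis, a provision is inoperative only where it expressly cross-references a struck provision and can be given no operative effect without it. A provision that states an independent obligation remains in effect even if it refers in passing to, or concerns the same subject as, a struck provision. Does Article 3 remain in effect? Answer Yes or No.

No

Article 1 is struck. The only function of Article 2 is the waiver condition for Article 1, so it cannot stand once Article 1 is removed. Article 5 makes Article 2 an essential term, and Article 2 has been rendered inoperative by the cascade; under Article 5, the entire Agreement is therefore void. No provision of the Agreement survives. Article 3 is among the inoperative provisions, so the answer is no.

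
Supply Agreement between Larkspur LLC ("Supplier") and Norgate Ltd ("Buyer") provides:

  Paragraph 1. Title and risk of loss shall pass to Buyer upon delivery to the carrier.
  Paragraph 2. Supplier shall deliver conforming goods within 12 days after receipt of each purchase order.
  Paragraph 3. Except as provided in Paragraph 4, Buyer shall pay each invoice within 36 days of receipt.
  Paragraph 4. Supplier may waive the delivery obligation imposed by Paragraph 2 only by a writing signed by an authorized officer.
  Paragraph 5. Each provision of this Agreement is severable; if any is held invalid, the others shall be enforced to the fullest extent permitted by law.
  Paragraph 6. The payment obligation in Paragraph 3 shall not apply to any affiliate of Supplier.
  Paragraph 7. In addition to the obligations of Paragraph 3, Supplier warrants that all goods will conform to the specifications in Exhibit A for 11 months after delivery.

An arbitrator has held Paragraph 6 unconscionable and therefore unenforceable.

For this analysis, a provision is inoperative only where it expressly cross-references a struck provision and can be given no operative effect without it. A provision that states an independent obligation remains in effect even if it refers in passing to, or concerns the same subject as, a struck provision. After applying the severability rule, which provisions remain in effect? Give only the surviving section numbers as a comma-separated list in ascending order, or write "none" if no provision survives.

Paragraph 6 is struck. No other provision's operative terms depend on Paragraph 6. Under the severability clause in Paragraph 5, the remaining provisions continue in force. The provisions still in force are Paragraph 1, Paragraph 2, Paragraph 3, Paragraph 4, Paragraph 5, and Paragraph 7.

1, 2, 3, 4, 5, 7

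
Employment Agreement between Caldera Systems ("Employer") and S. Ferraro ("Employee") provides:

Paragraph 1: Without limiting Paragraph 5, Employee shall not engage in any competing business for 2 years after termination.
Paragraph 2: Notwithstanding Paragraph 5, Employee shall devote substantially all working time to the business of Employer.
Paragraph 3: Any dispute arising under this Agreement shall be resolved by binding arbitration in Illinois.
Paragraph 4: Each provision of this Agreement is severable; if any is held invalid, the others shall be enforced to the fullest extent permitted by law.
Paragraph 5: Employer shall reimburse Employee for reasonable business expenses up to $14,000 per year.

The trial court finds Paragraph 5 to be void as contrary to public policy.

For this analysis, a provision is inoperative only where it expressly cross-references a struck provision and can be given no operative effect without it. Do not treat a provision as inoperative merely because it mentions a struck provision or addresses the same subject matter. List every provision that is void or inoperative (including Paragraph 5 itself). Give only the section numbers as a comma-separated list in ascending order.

5

Paragraph 5 is struck. Although Paragraph 1 refers to Paragraph 5, its operative terms do not depend on Paragraph 5, so it remains in effect. Although Paragraph 2 refers to Paragraph 5, its operative terms do not depend on Paragraph 5, so it remains in effect. Nothing else in the Agreement is defined by reference to Paragraph 5. Paragraph 4 is a severability clause and preserves every provision that can still be given independent effect. That leaves Paragraph 1, Paragraph 2, Paragraph 3, and Paragraph 4 in effect.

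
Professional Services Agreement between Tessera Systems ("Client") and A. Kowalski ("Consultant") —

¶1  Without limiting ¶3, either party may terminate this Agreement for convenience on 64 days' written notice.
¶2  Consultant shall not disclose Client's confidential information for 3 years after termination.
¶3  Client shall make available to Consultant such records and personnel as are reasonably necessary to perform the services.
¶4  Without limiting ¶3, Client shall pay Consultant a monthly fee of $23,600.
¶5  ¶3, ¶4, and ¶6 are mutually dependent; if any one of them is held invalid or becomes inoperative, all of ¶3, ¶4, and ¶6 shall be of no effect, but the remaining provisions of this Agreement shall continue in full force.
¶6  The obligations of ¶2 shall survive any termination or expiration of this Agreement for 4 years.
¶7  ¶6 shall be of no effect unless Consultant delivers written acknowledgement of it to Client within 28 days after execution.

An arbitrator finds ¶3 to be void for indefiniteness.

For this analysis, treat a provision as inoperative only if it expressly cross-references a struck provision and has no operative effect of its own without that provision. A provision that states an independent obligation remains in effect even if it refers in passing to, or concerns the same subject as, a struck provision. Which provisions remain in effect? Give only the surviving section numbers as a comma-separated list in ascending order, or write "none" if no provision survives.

¶3 is struck. ¶1 mentions ¶3 but its own obligation stands independently of ¶3, so ¶1 is not affected. No other provision's operative terms depend on ¶3. ¶5 declares ¶3, ¶4, and ¶6 mutually dependent; since one of them has fallen, all of them are of no effect. That brings down ¶4 and ¶6 as well. ¶7 in turn depends solely on a provision now struck and likewise falls. The remainder continues in force under ¶5. ¶1, ¶2, and ¶5 remain in effect.

1, 2, 5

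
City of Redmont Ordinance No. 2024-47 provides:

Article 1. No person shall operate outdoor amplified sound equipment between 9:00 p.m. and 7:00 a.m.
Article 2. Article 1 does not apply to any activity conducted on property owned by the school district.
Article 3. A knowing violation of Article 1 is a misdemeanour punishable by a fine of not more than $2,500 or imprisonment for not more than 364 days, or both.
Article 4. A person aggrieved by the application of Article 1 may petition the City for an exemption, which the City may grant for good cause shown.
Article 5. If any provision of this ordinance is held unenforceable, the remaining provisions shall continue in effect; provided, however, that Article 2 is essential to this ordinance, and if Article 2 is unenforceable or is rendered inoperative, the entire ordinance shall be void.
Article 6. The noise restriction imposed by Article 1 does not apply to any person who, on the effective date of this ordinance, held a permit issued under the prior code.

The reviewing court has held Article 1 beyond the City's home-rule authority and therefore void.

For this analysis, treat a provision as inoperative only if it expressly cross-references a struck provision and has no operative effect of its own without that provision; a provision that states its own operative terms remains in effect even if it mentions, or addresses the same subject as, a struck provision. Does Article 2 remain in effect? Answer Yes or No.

Article 1 is struck. Article 2 has no operative effect of its own apart from Article 1 and is therefore inoperative. Article 3 operates only by reference to Article 1, so it falls with Article 1. Article 4 merely fixes the exemption procedure for Article 1; with Article 1 gone it has nothing to operate on and falls away. The only function of Article 6 is the grandfather exemption from Article 1, so it cannot stand once Article 1 is removed. Article 5 makes Article 2 an essential term, and Article 2 has been rendered inoperative by the cascade; under Article 5, the entire ordinance is therefore void. No provision of the ordinance survives. Article 2 is among the inoperative provisions, so the answer is no.

No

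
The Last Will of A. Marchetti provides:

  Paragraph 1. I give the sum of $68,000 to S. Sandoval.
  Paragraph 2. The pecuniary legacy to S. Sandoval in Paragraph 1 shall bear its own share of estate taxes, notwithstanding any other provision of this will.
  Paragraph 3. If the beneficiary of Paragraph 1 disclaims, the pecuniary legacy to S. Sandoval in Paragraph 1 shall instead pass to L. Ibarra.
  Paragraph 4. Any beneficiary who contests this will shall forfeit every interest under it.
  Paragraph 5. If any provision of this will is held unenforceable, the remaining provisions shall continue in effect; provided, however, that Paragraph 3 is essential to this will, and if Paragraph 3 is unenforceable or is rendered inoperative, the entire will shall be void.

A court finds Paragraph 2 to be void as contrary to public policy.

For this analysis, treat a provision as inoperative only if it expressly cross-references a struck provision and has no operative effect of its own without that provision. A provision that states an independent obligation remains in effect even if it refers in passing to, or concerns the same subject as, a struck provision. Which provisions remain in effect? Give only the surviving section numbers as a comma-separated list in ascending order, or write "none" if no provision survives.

1, 3, 4, 5

Paragraph 2 is struck. Nothing else in the will is defined by reference to Paragraph 2. Paragraph 5 makes Paragraph 3 an essential term, but Paragraph 3 is unaffected, so the severability proviso in Paragraph 5 preserves the remaining provisions. Paragraph 1, Paragraph 3, Paragraph 4, and Paragraph 5 remain in effect.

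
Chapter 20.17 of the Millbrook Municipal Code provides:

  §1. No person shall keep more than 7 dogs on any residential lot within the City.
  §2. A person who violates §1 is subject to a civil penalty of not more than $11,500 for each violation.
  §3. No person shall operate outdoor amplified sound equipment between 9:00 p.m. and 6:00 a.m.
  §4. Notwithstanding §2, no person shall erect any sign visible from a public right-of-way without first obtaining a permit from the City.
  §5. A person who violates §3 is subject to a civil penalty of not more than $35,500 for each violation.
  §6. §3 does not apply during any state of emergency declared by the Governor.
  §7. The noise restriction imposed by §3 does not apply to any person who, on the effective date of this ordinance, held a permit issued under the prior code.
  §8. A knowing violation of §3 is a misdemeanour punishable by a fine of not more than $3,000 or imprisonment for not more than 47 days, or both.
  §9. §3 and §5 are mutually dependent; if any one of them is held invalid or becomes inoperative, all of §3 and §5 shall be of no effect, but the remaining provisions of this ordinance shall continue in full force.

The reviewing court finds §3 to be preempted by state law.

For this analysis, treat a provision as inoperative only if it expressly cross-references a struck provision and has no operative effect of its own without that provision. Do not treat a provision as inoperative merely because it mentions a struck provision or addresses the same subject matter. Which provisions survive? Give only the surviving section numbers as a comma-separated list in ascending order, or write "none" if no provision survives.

§3 is struck. §5 operates only by reference to §3, so it falls with §3. The only function of §6 is the emergency suspension of §3, so it cannot stand once §3 is removed. §7 operates only by reference to §3, so it falls with §3. §8 operates only by reference to §3, so it falls with §3. §9 declares §3 and §5 mutually dependent; since one of them has fallen, all of them are of no effect. The remainder continues in force under §9. That leaves §1, §2, §4, and §9 in effect.

1, 2, 4, 9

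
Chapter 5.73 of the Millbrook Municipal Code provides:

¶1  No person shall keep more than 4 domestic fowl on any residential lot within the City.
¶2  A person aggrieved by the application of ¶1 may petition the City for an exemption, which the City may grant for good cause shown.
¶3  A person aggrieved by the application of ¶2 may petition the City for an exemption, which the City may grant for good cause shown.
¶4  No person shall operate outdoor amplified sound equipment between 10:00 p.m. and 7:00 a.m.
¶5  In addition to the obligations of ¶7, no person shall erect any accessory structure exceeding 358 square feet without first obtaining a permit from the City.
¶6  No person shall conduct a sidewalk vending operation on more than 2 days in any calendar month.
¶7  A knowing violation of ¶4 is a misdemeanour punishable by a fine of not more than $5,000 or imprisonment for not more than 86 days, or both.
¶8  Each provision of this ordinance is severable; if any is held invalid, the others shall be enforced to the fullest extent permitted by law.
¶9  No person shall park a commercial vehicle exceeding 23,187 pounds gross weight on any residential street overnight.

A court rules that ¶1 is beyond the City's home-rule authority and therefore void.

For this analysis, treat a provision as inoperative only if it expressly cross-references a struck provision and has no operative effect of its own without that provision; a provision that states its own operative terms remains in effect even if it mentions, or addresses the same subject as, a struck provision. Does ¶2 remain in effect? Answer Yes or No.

¶1 is struck. The only function of ¶2 is the exemption procedure for ¶1, so it cannot stand once ¶1 is removed. ¶3 has no operative effect of its own apart from ¶2 and is therefore inoperative. ¶8 is a severability clause and preserves every provision that can still be given independent effect. ¶4, ¶5, ¶6, ¶7, ¶8, and ¶9 remain in effect. ¶2 is among the inoperative provisions, so the answer is no.

No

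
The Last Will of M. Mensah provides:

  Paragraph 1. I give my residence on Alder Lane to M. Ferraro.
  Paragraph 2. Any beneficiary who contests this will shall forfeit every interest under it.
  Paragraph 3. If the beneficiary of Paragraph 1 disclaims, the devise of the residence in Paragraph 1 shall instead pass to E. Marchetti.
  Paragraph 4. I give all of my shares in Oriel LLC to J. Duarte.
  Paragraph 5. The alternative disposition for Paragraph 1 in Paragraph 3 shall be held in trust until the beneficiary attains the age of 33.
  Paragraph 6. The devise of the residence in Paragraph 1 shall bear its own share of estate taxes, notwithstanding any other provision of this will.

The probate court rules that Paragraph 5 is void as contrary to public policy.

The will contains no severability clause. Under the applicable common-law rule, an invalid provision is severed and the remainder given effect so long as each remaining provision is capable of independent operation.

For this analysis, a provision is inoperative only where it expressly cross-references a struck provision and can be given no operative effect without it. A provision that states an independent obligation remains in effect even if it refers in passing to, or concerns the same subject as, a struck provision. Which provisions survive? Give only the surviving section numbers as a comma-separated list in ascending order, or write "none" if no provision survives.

Paragraph 5 is struck. No other provision's operative terms depend on Paragraph 5. With no severability clause, the stated default rule severs what cannot stand and enforces each remaining provision that can operate on its own. Paragraph 1, Paragraph 2, Paragraph 3, Paragraph 4, and Paragraph 6 remain in effect.

1, 2, 3, 4, 6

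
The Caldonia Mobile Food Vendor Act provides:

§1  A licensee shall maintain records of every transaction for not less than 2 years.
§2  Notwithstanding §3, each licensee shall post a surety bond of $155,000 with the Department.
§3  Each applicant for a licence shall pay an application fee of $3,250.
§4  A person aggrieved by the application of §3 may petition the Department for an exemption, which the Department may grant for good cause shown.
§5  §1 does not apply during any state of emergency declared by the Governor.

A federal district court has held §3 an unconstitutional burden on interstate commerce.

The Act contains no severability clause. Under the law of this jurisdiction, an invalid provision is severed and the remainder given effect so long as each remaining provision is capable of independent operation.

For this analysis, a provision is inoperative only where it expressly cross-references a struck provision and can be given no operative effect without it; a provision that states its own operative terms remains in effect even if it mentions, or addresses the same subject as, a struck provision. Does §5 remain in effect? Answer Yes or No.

Yes

§3 is struck. §4 merely fixes the exemption procedure for §3; with §3 gone it has nothing to operate on and falls away. §2 mentions §3 but its own obligation stands independently of §3, so §2 is not affected. With no severability clause, the stated default rule severs what cannot stand and enforces each remaining provision that can operate on its own. The provisions still in force are §1, §2, and §5. §5 is among the surviving provisions, so the answer is yes.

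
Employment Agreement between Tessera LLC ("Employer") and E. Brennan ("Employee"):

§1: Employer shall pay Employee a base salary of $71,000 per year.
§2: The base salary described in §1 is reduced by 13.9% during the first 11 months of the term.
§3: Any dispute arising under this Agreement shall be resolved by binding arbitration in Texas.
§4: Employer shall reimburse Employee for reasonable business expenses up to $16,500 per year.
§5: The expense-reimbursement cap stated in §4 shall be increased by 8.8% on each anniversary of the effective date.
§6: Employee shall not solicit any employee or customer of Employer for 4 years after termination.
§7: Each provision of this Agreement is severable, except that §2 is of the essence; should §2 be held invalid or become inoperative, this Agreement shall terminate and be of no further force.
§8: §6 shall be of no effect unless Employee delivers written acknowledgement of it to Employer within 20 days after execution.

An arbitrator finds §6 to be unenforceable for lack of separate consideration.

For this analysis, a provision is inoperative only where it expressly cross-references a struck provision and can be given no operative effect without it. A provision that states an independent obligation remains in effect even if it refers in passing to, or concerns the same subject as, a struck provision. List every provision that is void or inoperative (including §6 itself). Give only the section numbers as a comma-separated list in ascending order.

§6 is struck. §8 operates only by reference to §6, so it falls with §6. §7 makes §2 an essential term, but §2 is unaffected, so the severability proviso in §7 preserves the remaining provisions. §1, §2, §3, §4, §5, and §7 remain in effect.

6, 8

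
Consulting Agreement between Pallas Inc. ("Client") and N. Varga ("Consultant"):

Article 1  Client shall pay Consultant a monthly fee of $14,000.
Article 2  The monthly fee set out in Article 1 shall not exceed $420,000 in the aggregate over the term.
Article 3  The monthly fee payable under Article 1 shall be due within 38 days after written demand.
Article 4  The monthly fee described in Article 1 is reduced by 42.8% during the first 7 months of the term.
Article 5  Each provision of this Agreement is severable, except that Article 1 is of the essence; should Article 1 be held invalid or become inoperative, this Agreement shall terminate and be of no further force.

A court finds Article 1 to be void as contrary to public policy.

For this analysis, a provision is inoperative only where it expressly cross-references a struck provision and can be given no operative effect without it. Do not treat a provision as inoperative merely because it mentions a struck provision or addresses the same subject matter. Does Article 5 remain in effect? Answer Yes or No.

No

Article 1 is struck. Article 2 operates only by reference to Article 1, so it falls with Article 1. The whole of Article 3 is the payment deadline for the monthly fee, defined by reference to Article 1, so Article 3 cannot stand once Article 1 is removed. Article 4 operates only by reference to Article 1, so it falls with Article 1. Article 5 makes Article 1 an essential term, and Article 1 is the provision held invalid; under Article 5, the entire Agreement is therefore void. No provision of the Agreement survives. Article 5 is among the inoperative provisions, so the answer is no.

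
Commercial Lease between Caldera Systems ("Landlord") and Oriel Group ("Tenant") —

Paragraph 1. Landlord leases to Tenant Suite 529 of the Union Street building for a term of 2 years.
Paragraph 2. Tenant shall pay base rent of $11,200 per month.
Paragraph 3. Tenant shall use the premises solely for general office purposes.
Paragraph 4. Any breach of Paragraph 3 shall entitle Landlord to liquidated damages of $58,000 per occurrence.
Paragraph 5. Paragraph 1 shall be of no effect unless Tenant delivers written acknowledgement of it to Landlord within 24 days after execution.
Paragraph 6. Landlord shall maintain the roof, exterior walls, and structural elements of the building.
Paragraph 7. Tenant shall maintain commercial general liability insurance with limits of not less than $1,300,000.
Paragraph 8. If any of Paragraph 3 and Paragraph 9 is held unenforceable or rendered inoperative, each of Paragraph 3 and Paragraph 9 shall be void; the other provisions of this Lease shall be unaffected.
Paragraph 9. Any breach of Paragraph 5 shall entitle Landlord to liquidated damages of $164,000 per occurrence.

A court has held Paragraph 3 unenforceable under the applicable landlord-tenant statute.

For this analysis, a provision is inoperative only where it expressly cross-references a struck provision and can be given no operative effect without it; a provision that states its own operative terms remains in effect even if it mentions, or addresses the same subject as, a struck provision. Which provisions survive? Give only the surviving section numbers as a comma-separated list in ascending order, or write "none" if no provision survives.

1, 2, 5, 6, 7, 8

Paragraph 3 is struck. The whole of Paragraph 4 is the liquidated-damages amount, defined by reference to Paragraph 3, so Paragraph 4 cannot stand once Paragraph 3 is removed. Paragraph 8 declares Paragraph 3 and Paragraph 9 mutually dependent; since one of them has fallen, all of them are of no effect. That brings down Paragraph 9 as well. The remainder continues in force under Paragraph 8. The provisions still in force are Paragraph 1, Paragraph 2, Paragraph 5, Paragraph 6, Paragraph 7, and Paragraph 8.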